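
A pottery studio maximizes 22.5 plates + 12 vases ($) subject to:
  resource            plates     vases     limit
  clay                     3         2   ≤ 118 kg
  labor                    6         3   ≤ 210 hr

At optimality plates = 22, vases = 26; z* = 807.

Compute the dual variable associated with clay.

At the optimum: clay uses 118 of 118 (binding); labor uses 210 of 210 (binding).
The binding rows give the dual system: 3·y_clay + 6·y_labor = 22.5 and 2·y_clay + 3·y_labor = 12.
Solving: y_clay = 1.5, y_labor = 3.
Shadow price of clay = 1.5.

1.5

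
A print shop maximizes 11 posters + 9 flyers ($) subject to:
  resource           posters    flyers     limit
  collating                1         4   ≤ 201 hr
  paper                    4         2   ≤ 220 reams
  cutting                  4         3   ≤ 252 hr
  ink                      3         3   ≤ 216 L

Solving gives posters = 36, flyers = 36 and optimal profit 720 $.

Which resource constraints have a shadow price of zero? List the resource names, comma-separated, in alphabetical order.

collating: 180/201 (slack 21)
paper: 216/220 (slack 4)
cutting: 252/252 (binding)
ink: 216/216 (binding)
By complementary slackness, a constraint with positive slack has shadow price 0 → collating, paper.

collating, paper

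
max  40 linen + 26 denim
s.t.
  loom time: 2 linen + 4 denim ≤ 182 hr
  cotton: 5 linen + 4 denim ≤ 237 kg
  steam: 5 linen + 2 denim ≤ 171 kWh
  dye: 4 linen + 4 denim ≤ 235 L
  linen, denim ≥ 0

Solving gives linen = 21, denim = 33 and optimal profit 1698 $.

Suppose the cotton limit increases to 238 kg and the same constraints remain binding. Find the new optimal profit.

At the optimum: loom time uses 174 of 182 (slack = 8); cotton uses 237 of 237 (binding); steam uses 171 of 171 (binding); dye uses 216 of 235 (slack = 19).
By complementary slackness, y = 0 for the non-binding constraints.
From A_Bᵀ y = c: 5·y_cotton + 5·y_steam = 40; 4·y_cotton + 2·y_steam = 26.
→ y_cotton = 5 and y_steam = 3.
Δz = y_cotton·Δb = 5 × (1) = 5, so new z* = 1698 + 5 = 1703.

1703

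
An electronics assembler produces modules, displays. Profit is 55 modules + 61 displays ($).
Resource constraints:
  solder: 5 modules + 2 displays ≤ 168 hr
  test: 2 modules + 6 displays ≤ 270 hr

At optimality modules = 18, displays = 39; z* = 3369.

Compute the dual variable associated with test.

7.5

At the optimum: solder uses 168 of 168 (binding); test uses 270 of 270 (binding).
From A_Bᵀ y = c: 5·y_solder + 2·y_test = 55; 2·y_solder + 6·y_test = 61.
This yields shadow prices y_solder = 8, y_test = 7.5.
Shadow price of test = 7.5.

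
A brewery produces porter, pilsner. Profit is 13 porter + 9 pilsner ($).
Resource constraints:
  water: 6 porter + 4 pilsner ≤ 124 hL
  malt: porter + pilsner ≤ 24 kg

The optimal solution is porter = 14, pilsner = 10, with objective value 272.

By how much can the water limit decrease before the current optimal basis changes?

28

Binding constraints: water, malt. The basis is B = [[6,4],[1,1]] with det 2.
Per unit decrease in water, x* moves by d = (-0.5, 0.5).
The basis stays optimal until porter reaches 0; allowable decrease = 28 hL.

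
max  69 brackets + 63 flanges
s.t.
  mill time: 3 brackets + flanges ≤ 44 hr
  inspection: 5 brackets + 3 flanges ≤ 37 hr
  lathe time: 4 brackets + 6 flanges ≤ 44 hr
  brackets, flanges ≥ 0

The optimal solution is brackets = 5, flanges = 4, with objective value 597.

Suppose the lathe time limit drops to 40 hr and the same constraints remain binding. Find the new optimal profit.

573

At the optimum: mill time uses 19 of 44 (slack = 25); inspection uses 37 of 37 (binding); lathe time uses 44 of 44 (binding).
Slack constraints have shadow price 0 (complementary slackness).
The binding rows give the dual system: 5·y_inspection + 4·y_lathe time = 69 and 3·y_inspection + 6·y_lathe time = 63.
This yields shadow prices y_inspection = 9, y_lathe time = 6.
Δz = y_lathe time·Δb = 6 × (-4) = -24, so new z* = 597 − 24 = 573.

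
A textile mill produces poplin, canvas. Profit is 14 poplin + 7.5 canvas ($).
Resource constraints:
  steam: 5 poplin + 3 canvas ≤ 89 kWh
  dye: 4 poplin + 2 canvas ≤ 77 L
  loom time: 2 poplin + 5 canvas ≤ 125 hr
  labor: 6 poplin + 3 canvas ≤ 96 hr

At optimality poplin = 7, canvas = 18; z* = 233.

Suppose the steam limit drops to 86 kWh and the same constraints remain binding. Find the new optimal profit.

230

Binding: steam and labor. Non-binding: dye (13 unused), loom time (21 unused).
Slack constraints have shadow price 0 (complementary slackness).
Dual feasibility on the basic columns requires 5·y_steam + 6·y_labor = 14, 3·y_steam + 3·y_labor = 7.5.
→ y_steam = 1 and y_labor = 1.5.
Δz = y_steam·Δb = 1 × (-3) = -3, so new z* = 233 − 3 = 230.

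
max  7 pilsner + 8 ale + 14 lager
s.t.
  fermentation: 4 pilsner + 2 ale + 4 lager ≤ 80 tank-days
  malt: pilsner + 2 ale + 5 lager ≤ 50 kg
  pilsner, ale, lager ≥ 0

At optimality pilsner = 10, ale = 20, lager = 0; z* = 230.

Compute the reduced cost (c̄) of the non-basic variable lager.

-5

At the optimum: fermentation uses 80 of 80 (binding); malt uses 50 of 50 (binding).
From A_Bᵀ y = c: 4·y_fermentation + 1·y_malt = 7; 2·y_fermentation + 2·y_malt = 8.
→ y_fermentation = 1 and y_malt = 3.
Reduced cost of lager: c₃ − yᵀa₃ = 14 − (1·4 + 3·5) = 14 − 19 = -5.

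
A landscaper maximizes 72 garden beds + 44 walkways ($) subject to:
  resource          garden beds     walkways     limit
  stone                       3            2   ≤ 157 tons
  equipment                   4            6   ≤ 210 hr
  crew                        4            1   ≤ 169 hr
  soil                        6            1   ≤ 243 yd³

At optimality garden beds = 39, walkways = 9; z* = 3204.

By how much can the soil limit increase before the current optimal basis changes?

Binding constraints: equipment, soil. The basis is B = [[4,6],[6,1]] with det -32.
Per unit increase in soil, x* moves by d = (0.1875, -0.125).
The basis stays optimal until crew becomes binding; allowable increase = 6.4 yd³.

6.4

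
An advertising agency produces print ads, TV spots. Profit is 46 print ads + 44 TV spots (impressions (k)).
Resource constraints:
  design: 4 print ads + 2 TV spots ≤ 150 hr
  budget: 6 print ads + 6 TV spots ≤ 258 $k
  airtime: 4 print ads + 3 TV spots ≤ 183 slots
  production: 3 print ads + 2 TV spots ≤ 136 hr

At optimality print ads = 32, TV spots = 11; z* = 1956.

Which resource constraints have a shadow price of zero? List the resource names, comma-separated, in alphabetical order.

airtime, production

design: 150/150 (binding)
budget: 258/258 (binding)
airtime: 161/183 (slack 22)
production: 118/136 (slack 18)
By complementary slackness, a constraint with positive slack has shadow price 0 → airtime, production.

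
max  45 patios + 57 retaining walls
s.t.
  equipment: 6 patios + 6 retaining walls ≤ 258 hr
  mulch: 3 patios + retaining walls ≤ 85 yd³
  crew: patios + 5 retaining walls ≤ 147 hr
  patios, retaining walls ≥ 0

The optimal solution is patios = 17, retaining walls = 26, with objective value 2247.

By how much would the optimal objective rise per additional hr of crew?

3

At the optimum: equipment uses 258 of 258 (binding); mulch uses 77 of 85 (slack = 8); crew uses 147 of 147 (binding).
By complementary slackness, y = 0 for the non-binding constraint.
Dual feasibility on the basic columns requires 6·y_equipment + 1·y_crew = 45, 6·y_equipment + 5·y_crew = 57.
This yields shadow prices y_equipment = 7, y_crew = 3.
Shadow price of crew = 3.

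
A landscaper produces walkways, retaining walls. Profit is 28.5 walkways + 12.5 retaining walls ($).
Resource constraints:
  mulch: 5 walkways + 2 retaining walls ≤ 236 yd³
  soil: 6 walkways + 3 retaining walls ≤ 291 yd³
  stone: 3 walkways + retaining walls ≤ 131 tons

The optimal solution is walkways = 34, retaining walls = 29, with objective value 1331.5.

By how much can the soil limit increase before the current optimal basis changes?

24

Binding constraints: soil, stone. The basis is B = [[6,3],[3,1]] with det -3.
Per unit increase in soil, x* moves by d = (-0.3333, 1).
The basis stays optimal until mulch becomes binding; allowable increase = 24 yd³.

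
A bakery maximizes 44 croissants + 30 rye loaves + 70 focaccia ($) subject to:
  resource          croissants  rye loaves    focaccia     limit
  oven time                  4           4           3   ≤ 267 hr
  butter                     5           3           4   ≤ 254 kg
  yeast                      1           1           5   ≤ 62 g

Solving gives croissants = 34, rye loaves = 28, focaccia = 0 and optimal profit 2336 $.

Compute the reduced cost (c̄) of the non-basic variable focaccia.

At the optimum: oven time uses 248 of 267 (slack = 19); butter uses 254 of 254 (binding); yeast uses 62 of 62 (binding).
Since oven time is not tight, its dual is 0.
From A_Bᵀ y = c: 5·y_butter + 1·y_yeast = 44; 3·y_butter + 1·y_yeast = 30.
This yields shadow prices y_butter = 7, y_yeast = 9.
Reduced cost of focaccia: c₃ − yᵀa₃ = 70 − (7·4 + 9·5) = 70 − 73 = -3.

-3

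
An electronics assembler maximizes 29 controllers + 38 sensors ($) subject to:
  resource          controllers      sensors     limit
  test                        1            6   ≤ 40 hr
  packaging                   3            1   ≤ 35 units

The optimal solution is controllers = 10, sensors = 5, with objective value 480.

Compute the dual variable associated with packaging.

8

At the optimum: test uses 40 of 40 (binding); packaging uses 35 of 35 (binding).
From A_Bᵀ y = c: 1·y_test + 3·y_packaging = 29; 6·y_test + 1·y_packaging = 38.
Solving: y_test = 5, y_packaging = 8.
Shadow price of packaging = 8.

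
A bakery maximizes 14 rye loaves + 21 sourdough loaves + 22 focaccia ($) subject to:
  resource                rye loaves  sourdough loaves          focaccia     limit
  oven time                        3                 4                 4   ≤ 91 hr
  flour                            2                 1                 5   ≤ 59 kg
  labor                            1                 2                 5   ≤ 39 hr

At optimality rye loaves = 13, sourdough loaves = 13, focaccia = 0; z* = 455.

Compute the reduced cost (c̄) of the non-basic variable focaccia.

-9.5

Check each constraint at x*: oven time 91/91 (tight); flour 39/59 (slack 20); labor 39/39 (tight).
By complementary slackness, y = 0 for the non-binding constraint.
Dual feasibility on the basic columns requires 3·y_oven time + 1·y_labor = 14, 4·y_oven time + 2·y_labor = 21.
→ y_oven time = 3.5 and y_labor = 3.5.
Reduced cost of focaccia: c₃ − yᵀa₃ = 22 − (3.5·4 + 3.5·5) = 22 − 31.5 = -9.5.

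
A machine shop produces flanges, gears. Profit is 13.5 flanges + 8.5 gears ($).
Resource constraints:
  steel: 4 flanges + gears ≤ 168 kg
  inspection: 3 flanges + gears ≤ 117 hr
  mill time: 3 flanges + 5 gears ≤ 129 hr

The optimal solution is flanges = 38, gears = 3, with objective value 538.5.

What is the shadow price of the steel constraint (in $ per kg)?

0

At the optimum: steel uses 155 of 168 (slack = 13); inspection uses 117 of 117 (binding); mill time uses 129 of 129 (binding).
By complementary slackness, y = 0 for the non-binding constraint.
The binding rows give the dual system: 3·y_inspection + 3·y_mill time = 13.5 and 1·y_inspection + 5·y_mill time = 8.5.
Solving: y_inspection = 3.5, y_mill time = 1.
Shadow price of steel = 0.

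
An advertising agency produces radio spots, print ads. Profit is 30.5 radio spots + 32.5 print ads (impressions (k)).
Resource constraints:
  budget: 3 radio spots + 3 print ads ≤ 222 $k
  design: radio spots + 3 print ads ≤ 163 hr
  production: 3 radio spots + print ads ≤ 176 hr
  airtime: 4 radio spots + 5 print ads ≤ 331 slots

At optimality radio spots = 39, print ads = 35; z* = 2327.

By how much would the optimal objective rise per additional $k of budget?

7.5

Binding: budget and airtime. Non-binding: design (19 unused), production (24 unused).
By complementary slackness, y = 0 for the non-binding constraints.
Dual feasibility on the basic columns requires 3·y_budget + 4·y_airtime = 30.5, 3·y_budget + 5·y_airtime = 32.5.
→ y_budget = 7.5 and y_airtime = 2.
Shadow price of budget = 7.5.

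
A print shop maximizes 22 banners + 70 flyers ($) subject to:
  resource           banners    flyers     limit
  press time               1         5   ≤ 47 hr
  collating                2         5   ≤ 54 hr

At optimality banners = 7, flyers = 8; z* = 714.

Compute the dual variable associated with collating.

Both press time and collating are binding at x*.
Dual feasibility on the basic columns requires 1·y_press time + 2·y_collating = 22, 5·y_press time + 5·y_collating = 70.
→ y_press time = 6 and y_collating = 8.
Shadow price of collating = 8.

8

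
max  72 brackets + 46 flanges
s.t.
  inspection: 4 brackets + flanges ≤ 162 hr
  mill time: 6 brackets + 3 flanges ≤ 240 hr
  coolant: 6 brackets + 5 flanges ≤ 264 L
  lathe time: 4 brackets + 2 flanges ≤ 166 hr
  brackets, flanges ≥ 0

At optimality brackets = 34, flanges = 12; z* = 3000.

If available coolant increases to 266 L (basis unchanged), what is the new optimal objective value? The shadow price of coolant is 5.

Δb = 2, so new z* = 3000 + (5)·(2) = 3000 + 10 = 3010.

3010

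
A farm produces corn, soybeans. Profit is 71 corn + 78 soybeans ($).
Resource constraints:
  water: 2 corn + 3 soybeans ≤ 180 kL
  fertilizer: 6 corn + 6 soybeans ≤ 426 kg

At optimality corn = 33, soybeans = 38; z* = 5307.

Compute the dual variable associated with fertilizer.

Both water and fertilizer are binding at x*.
The binding rows give the dual system: 2·y_water + 6·y_fertilizer = 71 and 3·y_water + 6·y_fertilizer = 78.
Solving: y_water = 7, y_fertilizer = 9.5.
Shadow price of fertilizer = 9.5.

9.5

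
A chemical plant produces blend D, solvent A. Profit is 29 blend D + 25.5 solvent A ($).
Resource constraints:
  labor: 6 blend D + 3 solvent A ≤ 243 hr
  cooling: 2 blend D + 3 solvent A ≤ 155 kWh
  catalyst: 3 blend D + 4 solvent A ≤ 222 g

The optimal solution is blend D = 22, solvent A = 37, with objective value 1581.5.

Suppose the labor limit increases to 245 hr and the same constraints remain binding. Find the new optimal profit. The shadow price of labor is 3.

Δb = 2, so new z* = 1581.5 + (3)·(2) = 1581.5 + 6 = 1587.5.

1587.5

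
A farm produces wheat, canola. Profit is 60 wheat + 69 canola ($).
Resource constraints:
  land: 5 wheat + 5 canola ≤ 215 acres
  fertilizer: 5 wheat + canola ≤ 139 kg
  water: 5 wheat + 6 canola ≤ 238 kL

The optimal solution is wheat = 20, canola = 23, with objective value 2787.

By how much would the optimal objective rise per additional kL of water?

Binding: land and water. Non-binding: fertilizer (16 unused).
Since fertilizer is not tight, its dual is 0.
From A_Bᵀ y = c: 5·y_land + 5·y_water = 60; 5·y_land + 6·y_water = 69.
This yields shadow prices y_land = 3, y_water = 9.
Shadow price of water = 9.

9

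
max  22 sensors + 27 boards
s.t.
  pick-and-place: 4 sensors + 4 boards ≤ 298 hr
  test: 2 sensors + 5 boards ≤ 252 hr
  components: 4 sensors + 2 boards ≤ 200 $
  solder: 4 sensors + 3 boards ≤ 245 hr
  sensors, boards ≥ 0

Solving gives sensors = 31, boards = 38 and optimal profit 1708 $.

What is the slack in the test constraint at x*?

test used = 2·31 + 5·38 = 252; slack = 252 − 252 = 0.

0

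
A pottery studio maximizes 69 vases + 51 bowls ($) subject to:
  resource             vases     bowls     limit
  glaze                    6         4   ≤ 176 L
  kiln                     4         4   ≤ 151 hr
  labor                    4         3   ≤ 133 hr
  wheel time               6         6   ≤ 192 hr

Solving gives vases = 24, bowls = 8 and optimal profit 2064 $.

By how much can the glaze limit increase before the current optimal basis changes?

Binding constraints: glaze, wheel time. The basis is B = [[6,4],[6,6]] with det 12.
Per unit increase in glaze, x* moves by d = (0.5, -0.5).
The basis stays optimal until bowls reaches 0; allowable increase = 16 L.

16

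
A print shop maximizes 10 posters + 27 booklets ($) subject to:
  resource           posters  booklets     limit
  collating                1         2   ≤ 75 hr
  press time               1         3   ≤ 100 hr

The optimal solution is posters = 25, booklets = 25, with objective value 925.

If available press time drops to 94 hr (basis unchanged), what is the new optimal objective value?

883

Check each constraint at x*: collating 75/75 (tight); press time 100/100 (tight).
Dual feasibility on the basic columns requires 1·y_collating + 1·y_press time = 10, 2·y_collating + 3·y_press time = 27.
This yields shadow prices y_collating = 3, y_press time = 7.
Δz = y_press time·Δb = 7 × (-6) = -42, so new z* = 925 − 42 = 883.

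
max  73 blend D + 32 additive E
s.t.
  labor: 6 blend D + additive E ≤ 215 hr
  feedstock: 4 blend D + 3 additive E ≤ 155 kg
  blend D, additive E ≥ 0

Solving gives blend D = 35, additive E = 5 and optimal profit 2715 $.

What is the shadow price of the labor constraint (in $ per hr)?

6.5

Check each constraint at x*: labor 215/215 (tight); feedstock 155/155 (tight).
From A_Bᵀ y = c: 6·y_labor + 4·y_feedstock = 73; 1·y_labor + 3·y_feedstock = 32.
→ y_labor = 6.5 and y_feedstock = 8.5.
Shadow price of labor = 6.5.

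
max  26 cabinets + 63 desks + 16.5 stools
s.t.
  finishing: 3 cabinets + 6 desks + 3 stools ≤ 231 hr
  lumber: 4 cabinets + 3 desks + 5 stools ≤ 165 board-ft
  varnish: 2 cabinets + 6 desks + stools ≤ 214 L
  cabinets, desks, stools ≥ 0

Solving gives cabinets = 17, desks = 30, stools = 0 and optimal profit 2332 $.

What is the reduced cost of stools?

At the optimum: finishing uses 231 of 231 (binding); lumber uses 158 of 165 (slack = 7); varnish uses 214 of 214 (binding).
Since lumber is not tight, its dual is 0.
The binding rows give the dual system: 3·y_finishing + 2·y_varnish = 26 and 6·y_finishing + 6·y_varnish = 63.
→ y_finishing = 5 and y_varnish = 5.5.
Reduced cost of stools: c₃ − yᵀa₃ = 16.5 − (5·3 + 5.5·1) = 16.5 − 20.5 = -4.

-4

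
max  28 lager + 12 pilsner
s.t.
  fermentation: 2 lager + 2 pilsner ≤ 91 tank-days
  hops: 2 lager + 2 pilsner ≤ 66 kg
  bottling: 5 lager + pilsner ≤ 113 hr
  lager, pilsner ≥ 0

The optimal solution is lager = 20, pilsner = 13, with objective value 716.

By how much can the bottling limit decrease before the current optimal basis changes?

80

Binding constraints: hops, bottling. The basis is B = [[2,2],[5,1]] with det -8.
Per unit decrease in bottling, x* moves by d = (-0.25, 0.25).
The basis stays optimal until lager reaches 0; allowable decrease = 80 hr.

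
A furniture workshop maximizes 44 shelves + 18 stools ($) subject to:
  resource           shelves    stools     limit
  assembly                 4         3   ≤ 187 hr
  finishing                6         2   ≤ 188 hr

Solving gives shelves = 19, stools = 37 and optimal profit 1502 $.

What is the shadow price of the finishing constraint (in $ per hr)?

At the optimum: assembly uses 187 of 187 (binding); finishing uses 188 of 188 (binding).
The binding rows give the dual system: 4·y_assembly + 6·y_finishing = 44 and 3·y_assembly + 2·y_finishing = 18.
This yields shadow prices y_assembly = 2, y_finishing = 6.
Shadow price of finishing = 6.

6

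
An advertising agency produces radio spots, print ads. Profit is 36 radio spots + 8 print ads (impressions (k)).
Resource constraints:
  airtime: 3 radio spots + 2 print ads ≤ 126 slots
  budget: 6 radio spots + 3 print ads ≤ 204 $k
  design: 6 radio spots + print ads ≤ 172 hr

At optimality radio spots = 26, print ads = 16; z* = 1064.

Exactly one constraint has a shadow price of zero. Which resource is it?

airtime: 110/126 (slack 16)
budget: 204/204 (binding)
design: 172/172 (binding)
By complementary slackness, a constraint with positive slack has shadow price 0 → airtime.

airtime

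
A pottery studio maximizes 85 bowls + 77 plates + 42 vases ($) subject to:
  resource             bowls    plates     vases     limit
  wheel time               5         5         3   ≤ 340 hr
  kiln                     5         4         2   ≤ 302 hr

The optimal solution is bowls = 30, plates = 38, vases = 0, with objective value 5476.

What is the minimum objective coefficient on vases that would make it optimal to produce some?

43

Check each constraint at x*: wheel time 340/340 (tight); kiln 302/302 (tight).
Dual feasibility on the basic columns requires 5·y_wheel time + 5·y_kiln = 85, 5·y_wheel time + 4·y_kiln = 77.
This yields shadow prices y_wheel time = 9, y_kiln = 8.
vases enters the basis when its profit ≥ yᵀa₃ = 9·3 + 8·2 = 43.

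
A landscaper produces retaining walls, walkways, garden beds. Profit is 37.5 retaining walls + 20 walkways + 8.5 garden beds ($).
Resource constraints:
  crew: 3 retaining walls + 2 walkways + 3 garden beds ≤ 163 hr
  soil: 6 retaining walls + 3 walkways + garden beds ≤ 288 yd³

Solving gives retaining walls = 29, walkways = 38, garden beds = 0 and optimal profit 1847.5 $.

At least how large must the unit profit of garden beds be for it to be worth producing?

12.5

At the optimum: crew uses 163 of 163 (binding); soil uses 288 of 288 (binding).
From A_Bᵀ y = c: 3·y_crew + 6·y_soil = 37.5; 2·y_crew + 3·y_soil = 20.
→ y_crew = 2.5 and y_soil = 5.
garden beds enters the basis when its profit ≥ yᵀa₃ = 2.5·3 + 5·1 = 12.5.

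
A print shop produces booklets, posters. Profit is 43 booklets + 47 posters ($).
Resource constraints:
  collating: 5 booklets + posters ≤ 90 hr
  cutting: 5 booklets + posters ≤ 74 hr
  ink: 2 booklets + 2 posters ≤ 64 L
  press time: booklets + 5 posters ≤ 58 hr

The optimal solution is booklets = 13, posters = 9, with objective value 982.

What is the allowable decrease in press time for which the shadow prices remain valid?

43.2

Binding constraints: cutting, press time. The basis is B = [[5,1],[1,5]] with det 24.
Per unit decrease in press time, x* moves by d = (0.0417, -0.2083).
The basis stays optimal until posters reaches 0; allowable decrease = 43.2 hr.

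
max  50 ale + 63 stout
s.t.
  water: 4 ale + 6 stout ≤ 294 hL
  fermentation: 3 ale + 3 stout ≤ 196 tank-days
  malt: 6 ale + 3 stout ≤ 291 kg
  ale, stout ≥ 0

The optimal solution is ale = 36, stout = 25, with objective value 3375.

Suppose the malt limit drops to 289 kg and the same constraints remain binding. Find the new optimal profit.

Binding: water and malt. Non-binding: fermentation (13 unused).
Slack constraints have shadow price 0 (complementary slackness).
Dual feasibility on the basic columns requires 4·y_water + 6·y_malt = 50, 6·y_water + 3·y_malt = 63.
→ y_water = 9.5 and y_malt = 2.
Δz = y_malt·Δb = 2 × (-2) = -4, so new z* = 3375 − 4 = 3371.

3371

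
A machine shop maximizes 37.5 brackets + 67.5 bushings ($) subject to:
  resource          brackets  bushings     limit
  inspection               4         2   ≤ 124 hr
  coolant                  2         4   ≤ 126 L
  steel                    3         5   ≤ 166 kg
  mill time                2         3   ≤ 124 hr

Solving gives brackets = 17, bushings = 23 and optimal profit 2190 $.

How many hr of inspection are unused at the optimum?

10

inspection used = 4·17 + 2·23 = 114; slack = 124 − 114 = 10.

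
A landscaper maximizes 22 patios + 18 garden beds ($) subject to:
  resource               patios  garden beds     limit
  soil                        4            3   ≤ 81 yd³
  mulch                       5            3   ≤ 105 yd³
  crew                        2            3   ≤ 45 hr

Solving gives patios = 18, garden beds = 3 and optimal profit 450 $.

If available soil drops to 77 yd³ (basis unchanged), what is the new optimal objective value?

At the optimum: soil uses 81 of 81 (binding); mulch uses 99 of 105 (slack = 6); crew uses 45 of 45 (binding).
Slack constraints have shadow price 0 (complementary slackness).
The binding rows give the dual system: 4·y_soil + 2·y_crew = 22 and 3·y_soil + 3·y_crew = 18.
→ y_soil = 5 and y_crew = 1.
Δz = y_soil·Δb = 5 × (-4) = -20, so new z* = 450 − 20 = 430.

430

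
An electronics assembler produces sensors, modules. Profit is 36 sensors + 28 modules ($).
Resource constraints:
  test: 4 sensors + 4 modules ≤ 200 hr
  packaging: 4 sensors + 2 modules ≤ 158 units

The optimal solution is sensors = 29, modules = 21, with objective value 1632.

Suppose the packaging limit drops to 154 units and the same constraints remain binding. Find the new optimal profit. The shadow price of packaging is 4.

1616

Δb = -4, so new z* = 1632 + (4)·(-4) = 1632 − 16 = 1616.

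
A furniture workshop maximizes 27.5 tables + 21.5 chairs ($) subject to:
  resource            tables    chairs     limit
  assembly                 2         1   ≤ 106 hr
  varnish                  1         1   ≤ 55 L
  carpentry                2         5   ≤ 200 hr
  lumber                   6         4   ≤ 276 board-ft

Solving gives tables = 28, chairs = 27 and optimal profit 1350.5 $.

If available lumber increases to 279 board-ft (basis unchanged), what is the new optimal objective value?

Binding: varnish and lumber. Non-binding: assembly (23 unused), carpentry (9 unused).
By complementary slackness, y = 0 for the non-binding constraints.
Dual feasibility on the basic columns requires 1·y_varnish + 6·y_lumber = 27.5, 1·y_varnish + 4·y_lumber = 21.5.
Solving: y_varnish = 9.5, y_lumber = 3.
Δz = y_lumber·Δb = 3 × (3) = 9, so new z* = 1350.5 + 9 = 1359.5.

1359.5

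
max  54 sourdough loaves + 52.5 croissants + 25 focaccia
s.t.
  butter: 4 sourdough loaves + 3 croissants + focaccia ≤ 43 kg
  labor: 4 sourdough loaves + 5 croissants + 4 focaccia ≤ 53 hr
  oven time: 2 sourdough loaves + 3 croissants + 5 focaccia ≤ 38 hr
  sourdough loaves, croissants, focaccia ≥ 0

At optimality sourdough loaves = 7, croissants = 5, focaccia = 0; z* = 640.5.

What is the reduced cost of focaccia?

-6.5

Binding: butter and labor. Non-binding: oven time (9 unused).
By complementary slackness, y = 0 for the non-binding constraint.
From A_Bᵀ y = c: 4·y_butter + 4·y_labor = 54; 3·y_butter + 5·y_labor = 52.5.
This yields shadow prices y_butter = 7.5, y_labor = 6.
Reduced cost of focaccia: c₃ − yᵀa₃ = 25 − (7.5·1 + 6·4) = 25 − 31.5 = -6.5.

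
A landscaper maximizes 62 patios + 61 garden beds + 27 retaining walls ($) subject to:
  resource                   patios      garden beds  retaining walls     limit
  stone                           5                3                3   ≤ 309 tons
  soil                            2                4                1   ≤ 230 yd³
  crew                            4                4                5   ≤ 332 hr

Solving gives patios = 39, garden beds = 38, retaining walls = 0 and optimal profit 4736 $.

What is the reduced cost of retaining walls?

Binding: stone and soil. Non-binding: crew (24 unused).
Since crew is not tight, its dual is 0.
From A_Bᵀ y = c: 5·y_stone + 2·y_soil = 62; 3·y_stone + 4·y_soil = 61.
This yields shadow prices y_stone = 9, y_soil = 8.5.
Reduced cost of retaining walls: c₃ − yᵀa₃ = 27 − (9·3 + 8.5·1) = 27 − 35.5 = -8.5.

-8.5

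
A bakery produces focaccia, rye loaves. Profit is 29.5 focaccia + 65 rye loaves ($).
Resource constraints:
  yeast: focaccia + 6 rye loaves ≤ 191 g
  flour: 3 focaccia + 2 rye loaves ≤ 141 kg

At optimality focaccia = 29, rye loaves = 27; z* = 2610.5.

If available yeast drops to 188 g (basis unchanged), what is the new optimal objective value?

Both yeast and flour are binding at x*.
From A_Bᵀ y = c: 1·y_yeast + 3·y_flour = 29.5; 6·y_yeast + 2·y_flour = 65.
Solving: y_yeast = 8.5, y_flour = 7.
Δz = y_yeast·Δb = 8.5 × (-3) = -25.5, so new z* = 2610.5 − 25.5 = 2585.

2585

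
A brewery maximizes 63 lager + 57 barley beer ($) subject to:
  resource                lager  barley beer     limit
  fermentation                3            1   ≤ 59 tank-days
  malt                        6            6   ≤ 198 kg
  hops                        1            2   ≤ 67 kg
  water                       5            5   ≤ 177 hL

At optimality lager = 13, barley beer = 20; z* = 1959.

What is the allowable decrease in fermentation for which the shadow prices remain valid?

Binding constraints: fermentation, malt. The basis is B = [[3,1],[6,6]] with det 12.
Per unit decrease in fermentation, x* moves by d = (-0.5, 0.5).
The basis stays optimal until lager reaches 0; allowable decrease = 26 tank-days.

26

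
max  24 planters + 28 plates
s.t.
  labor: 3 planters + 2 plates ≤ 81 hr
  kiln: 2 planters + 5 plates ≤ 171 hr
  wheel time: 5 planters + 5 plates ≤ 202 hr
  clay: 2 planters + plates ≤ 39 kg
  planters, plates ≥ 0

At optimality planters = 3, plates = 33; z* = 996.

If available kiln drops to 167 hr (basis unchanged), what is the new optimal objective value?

980

Check each constraint at x*: labor 75/81 (slack 6); kiln 171/171 (tight); wheel time 180/202 (slack 22); clay 39/39 (tight).
By complementary slackness, y = 0 for the non-binding constraints.
Dual feasibility on the basic columns requires 2·y_kiln + 2·y_clay = 24, 5·y_kiln + 1·y_clay = 28.
This yields shadow prices y_kiln = 4, y_clay = 8.
Δz = y_kiln·Δb = 4 × (-4) = -16, so new z* = 996 − 16 = 980.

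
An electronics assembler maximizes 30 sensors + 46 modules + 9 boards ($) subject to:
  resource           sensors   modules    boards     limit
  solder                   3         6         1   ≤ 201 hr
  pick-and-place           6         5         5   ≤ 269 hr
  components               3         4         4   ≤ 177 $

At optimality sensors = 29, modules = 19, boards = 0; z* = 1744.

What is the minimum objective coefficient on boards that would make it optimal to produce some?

At the optimum: solder uses 201 of 201 (binding); pick-and-place uses 269 of 269 (binding); components uses 163 of 177 (slack = 14).
Slack constraints have shadow price 0 (complementary slackness).
The binding rows give the dual system: 3·y_solder + 6·y_pick-and-place = 30 and 6·y_solder + 5·y_pick-and-place = 46.
Solving: y_solder = 6, y_pick-and-place = 2.
boards enters the basis when its profit ≥ yᵀa₃ = 6·1 + 2·5 = 16.

16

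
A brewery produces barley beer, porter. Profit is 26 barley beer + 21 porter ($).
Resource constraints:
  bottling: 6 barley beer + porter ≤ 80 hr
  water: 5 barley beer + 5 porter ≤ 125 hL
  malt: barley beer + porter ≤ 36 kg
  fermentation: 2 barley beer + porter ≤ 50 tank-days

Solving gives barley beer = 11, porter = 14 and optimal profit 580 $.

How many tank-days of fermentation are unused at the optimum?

14

fermentation used = 2·11 + 1·14 = 36; slack = 50 − 36 = 14.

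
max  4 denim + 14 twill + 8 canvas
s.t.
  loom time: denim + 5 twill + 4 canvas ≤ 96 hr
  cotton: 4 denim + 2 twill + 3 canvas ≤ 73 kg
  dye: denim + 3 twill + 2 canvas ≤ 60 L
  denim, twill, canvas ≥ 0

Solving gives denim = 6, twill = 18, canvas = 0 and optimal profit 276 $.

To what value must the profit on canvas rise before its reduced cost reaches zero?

10

At the optimum: loom time uses 96 of 96 (binding); cotton uses 60 of 73 (slack = 13); dye uses 60 of 60 (binding).
Slack constraints have shadow price 0 (complementary slackness).
From A_Bᵀ y = c: 1·y_loom time + 1·y_dye = 4; 5·y_loom time + 3·y_dye = 14.
Solving: y_loom time = 1, y_dye = 3.
canvas enters the basis when its profit ≥ yᵀa₃ = 1·4 + 3·2 = 10.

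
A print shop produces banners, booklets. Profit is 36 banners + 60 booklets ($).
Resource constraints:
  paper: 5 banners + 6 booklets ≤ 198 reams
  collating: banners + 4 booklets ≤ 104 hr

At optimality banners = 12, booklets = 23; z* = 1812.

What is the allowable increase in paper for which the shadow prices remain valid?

Binding constraints: paper, collating. The basis is B = [[5,6],[1,4]] with det 14.
Per unit increase in paper, x* moves by d = (0.2857, -0.0714).
The basis stays optimal until booklets reaches 0; allowable increase = 322 reams.

322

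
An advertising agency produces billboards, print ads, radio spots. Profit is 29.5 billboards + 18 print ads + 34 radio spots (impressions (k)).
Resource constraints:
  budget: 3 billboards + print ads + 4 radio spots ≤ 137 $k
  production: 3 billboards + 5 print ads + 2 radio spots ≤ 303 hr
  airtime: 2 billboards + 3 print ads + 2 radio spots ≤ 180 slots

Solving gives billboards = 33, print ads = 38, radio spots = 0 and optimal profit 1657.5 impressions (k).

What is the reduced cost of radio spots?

-3

At the optimum: budget uses 137 of 137 (binding); production uses 289 of 303 (slack = 14); airtime uses 180 of 180 (binding).
Since production is not tight, its dual is 0.
From A_Bᵀ y = c: 3·y_budget + 2·y_airtime = 29.5; 1·y_budget + 3·y_airtime = 18.
This yields shadow prices y_budget = 7.5, y_airtime = 3.5.
Reduced cost of radio spots: c₃ − yᵀa₃ = 34 − (7.5·4 + 3.5·2) = 34 − 37 = -3.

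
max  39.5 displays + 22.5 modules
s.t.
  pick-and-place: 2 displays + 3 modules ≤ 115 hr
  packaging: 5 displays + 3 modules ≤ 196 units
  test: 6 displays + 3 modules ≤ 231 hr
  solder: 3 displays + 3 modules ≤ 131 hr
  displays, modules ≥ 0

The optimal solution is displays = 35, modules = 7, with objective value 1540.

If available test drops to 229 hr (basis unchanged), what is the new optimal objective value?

At the optimum: pick-and-place uses 91 of 115 (slack = 24); packaging uses 196 of 196 (binding); test uses 231 of 231 (binding); solder uses 126 of 131 (slack = 5).
Since pick-and-place, solder are not tight, their duals are 0.
From A_Bᵀ y = c: 5·y_packaging + 6·y_test = 39.5; 3·y_packaging + 3·y_test = 22.5.
Solving: y_packaging = 5.5, y_test = 2.
Δz = y_test·Δb = 2 × (-2) = -4, so new z* = 1540 − 4 = 1536.

1536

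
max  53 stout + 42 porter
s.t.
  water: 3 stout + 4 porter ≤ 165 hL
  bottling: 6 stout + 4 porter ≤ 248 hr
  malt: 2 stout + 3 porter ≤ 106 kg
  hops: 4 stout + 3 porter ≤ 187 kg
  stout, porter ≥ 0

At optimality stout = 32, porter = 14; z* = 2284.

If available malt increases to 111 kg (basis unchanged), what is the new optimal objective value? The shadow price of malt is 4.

Δb = 5, so new z* = 2284 + (4)·(5) = 2284 + 20 = 2304.

2304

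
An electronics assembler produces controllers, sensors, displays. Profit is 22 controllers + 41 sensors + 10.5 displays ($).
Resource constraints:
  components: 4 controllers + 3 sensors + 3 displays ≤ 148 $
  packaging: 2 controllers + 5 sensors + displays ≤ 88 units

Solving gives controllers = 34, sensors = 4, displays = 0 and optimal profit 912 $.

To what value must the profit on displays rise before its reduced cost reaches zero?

13

Both components and packaging are binding at x*.
The binding rows give the dual system: 4·y_components + 2·y_packaging = 22 and 3·y_components + 5·y_packaging = 41.
This yields shadow prices y_components = 2, y_packaging = 7.
displays enters the basis when its profit ≥ yᵀa₃ = 2·3 + 7·1 = 13.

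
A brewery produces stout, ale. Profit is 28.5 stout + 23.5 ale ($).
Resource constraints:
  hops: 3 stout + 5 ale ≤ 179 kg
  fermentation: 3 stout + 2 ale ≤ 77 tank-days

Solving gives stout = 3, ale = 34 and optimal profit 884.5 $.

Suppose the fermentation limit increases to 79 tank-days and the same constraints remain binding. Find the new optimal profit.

At the optimum: hops uses 179 of 179 (binding); fermentation uses 77 of 77 (binding).
The binding rows give the dual system: 3·y_hops + 3·y_fermentation = 28.5 and 5·y_hops + 2·y_fermentation = 23.5.
→ y_hops = 1.5 and y_fermentation = 8.
Δz = y_fermentation·Δb = 8 × (2) = 16, so new z* = 884.5 + 16 = 900.5.

900.5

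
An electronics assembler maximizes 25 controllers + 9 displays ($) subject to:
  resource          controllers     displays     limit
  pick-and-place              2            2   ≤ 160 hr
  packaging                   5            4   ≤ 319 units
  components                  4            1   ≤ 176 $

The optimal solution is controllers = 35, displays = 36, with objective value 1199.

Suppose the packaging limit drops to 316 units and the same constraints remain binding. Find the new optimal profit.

Binding: packaging and components. Non-binding: pick-and-place (18 unused).
Slack constraints have shadow price 0 (complementary slackness).
The binding rows give the dual system: 5·y_packaging + 4·y_components = 25 and 4·y_packaging + 1·y_components = 9.
Solving: y_packaging = 1, y_components = 5.
Δz = y_packaging·Δb = 1 × (-3) = -3, so new z* = 1199 − 3 = 1196.

1196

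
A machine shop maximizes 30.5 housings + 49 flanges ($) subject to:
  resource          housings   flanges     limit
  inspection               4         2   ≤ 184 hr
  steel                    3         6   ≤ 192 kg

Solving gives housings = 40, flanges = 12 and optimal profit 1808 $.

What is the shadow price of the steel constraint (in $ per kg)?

7.5

Check each constraint at x*: inspection 184/184 (tight); steel 192/192 (tight).
The binding rows give the dual system: 4·y_inspection + 3·y_steel = 30.5 and 2·y_inspection + 6·y_steel = 49.
Solving: y_inspection = 2, y_steel = 7.5.
Shadow price of steel = 7.5.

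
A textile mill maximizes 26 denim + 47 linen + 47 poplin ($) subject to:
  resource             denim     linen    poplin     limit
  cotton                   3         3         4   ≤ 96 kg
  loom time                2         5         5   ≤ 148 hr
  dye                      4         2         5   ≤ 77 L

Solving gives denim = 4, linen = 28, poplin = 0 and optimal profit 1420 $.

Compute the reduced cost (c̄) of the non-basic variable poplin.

-4

Check each constraint at x*: cotton 96/96 (tight); loom time 148/148 (tight); dye 72/77 (slack 5).
Slack constraints have shadow price 0 (complementary slackness).
Dual feasibility on the basic columns requires 3·y_cotton + 2·y_loom time = 26, 3·y_cotton + 5·y_loom time = 47.
→ y_cotton = 4 and y_loom time = 7.
Reduced cost of poplin: c₃ − yᵀa₃ = 47 − (4·4 + 7·5) = 47 − 51 = -4.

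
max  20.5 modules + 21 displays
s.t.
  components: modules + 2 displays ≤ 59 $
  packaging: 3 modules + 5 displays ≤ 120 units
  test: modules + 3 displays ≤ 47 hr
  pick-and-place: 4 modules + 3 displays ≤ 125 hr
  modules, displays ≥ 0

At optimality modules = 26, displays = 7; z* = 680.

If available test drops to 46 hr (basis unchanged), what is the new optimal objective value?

Binding: test and pick-and-place. Non-binding: components (19 unused), packaging (7 unused).
Since components, packaging are not tight, their duals are 0.
Dual feasibility on the basic columns requires 1·y_test + 4·y_pick-and-place = 20.5, 3·y_test + 3·y_pick-and-place = 21.
Solving: y_test = 2.5, y_pick-and-place = 4.5.
Δz = y_test·Δb = 2.5 × (-1) = -2.5, so new z* = 680 − 2.5 = 677.5.

677.5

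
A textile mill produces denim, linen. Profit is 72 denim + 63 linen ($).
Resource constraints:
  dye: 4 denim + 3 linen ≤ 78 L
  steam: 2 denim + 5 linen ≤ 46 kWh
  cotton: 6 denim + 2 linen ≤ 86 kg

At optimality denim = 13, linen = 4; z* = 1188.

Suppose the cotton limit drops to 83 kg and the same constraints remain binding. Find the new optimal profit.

1161

Check each constraint at x*: dye 64/78 (slack 14); steam 46/46 (tight); cotton 86/86 (tight).
By complementary slackness, y = 0 for the non-binding constraint.
The binding rows give the dual system: 2·y_steam + 6·y_cotton = 72 and 5·y_steam + 2·y_cotton = 63.
→ y_steam = 9 and y_cotton = 9.
Δz = y_cotton·Δb = 9 × (-3) = -27, so new z* = 1188 − 27 = 1161.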